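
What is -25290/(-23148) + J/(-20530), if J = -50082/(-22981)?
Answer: 331407248099/303367354990 ≈ 1.0924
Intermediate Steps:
J = 50082/22981 (J = -50082*(-1/22981) = 50082/22981 ≈ 2.1793)
-25290/(-23148) + J/(-20530) = -25290/(-23148) + (50082/22981)/(-20530) = -25290*(-1/23148) + (50082/22981)*(-1/20530) = 1405/1286 - 25041/235899965 = 331407248099/303367354990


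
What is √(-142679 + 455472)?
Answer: √312793 ≈ 559.28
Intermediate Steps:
√(-142679 + 455472) = √312793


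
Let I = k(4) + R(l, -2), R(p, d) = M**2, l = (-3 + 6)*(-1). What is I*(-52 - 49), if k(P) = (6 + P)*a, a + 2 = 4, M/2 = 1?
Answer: -2424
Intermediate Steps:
M = 2 (M = 2*1 = 2)
a = 2 (a = -2 + 4 = 2)
l = -3 (l = 3*(-1) = -3)
R(p, d) = 4 (R(p, d) = 2**2 = 4)
k(P) = 12 + 2*P (k(P) = (6 + P)*2 = 12 + 2*P)
I = 24 (I = (12 + 2*4) + 4 = (12 + 8) + 4 = 20 + 4 = 24)
I*(-52 - 49) = 24*(-52 - 49) = 24*(-101) = -2424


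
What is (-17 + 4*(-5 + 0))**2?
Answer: 1369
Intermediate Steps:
(-17 + 4*(-5 + 0))**2 = (-17 + 4*(-5))**2 = (-17 - 20)**2 = (-37)**2 = 1369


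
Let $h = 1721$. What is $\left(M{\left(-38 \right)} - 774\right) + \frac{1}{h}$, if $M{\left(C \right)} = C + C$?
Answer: $- \frac{1462849}{1721} \approx -850.0$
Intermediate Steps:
$M{\left(C \right)} = 2 C$
$\left(M{\left(-38 \right)} - 774\right) + \frac{1}{h} = \left(2 \left(-38\right) - 774\right) + \frac{1}{1721} = \left(-76 - 774\right) + \frac{1}{1721} = -850 + \frac{1}{1721} = - \frac{1462849}{1721}$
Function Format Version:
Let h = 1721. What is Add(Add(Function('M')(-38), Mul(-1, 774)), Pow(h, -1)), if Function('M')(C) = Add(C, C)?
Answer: Rational(-1462849, 1721) ≈ -850.00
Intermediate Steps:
Function('M')(C) = Mul(2, C)
Add(Add(Function('M')(-38), Mul(-1, 774)), Pow(h, -1)) = Add(Add(Mul(2, -38), Mul(-1, 774)), Pow(1721, -1)) = Add(Add(-76, -774), Rational(1, 1721)) = Add(-850, Rational(1, 1721)) = Rational(-1462849, 1721)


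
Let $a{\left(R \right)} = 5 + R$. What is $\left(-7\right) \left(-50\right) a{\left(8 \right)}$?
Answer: $4550$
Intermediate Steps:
$\left(-7\right) \left(-50\right) a{\left(8 \right)} = \left(-7\right) \left(-50\right) \left(5 + 8\right) = 350 \cdot 13 = 4550$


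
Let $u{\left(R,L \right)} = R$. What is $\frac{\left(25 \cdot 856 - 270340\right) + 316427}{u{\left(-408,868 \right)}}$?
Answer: $- \frac{67487}{408} \approx -165.41$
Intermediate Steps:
$\frac{\left(25 \cdot 856 - 270340\right) + 316427}{u{\left(-408,868 \right)}} = \frac{\left(25 \cdot 856 - 270340\right) + 316427}{-408} = \left(\left(21400 - 270340\right) + 316427\right) \left(- \frac{1}{408}\right) = \left(-248940 + 316427\right) \left(- \frac{1}{408}\right) = 67487 \left(- \frac{1}{408}\right) = - \frac{67487}{408}$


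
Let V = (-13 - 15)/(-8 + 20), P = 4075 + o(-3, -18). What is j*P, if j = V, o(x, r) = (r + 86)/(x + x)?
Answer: -85337/9 ≈ -9481.9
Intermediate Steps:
o(x, r) = (86 + r)/(2*x) (o(x, r) = (86 + r)/((2*x)) = (86 + r)*(1/(2*x)) = (86 + r)/(2*x))
P = 12191/3 (P = 4075 + (1/2)*(86 - 18)/(-3) = 4075 + (1/2)*(-1/3)*68 = 4075 - 34/3 = 12191/3 ≈ 4063.7)
V = -7/3 (V = -28/12 = -28*1/12 = -7/3 ≈ -2.3333)
j = -7/3 ≈ -2.3333
j*P = -7/3*12191/3 = -85337/9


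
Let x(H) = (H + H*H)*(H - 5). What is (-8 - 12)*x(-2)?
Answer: 280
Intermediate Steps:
x(H) = (-5 + H)*(H + H**2) (x(H) = (H + H**2)*(-5 + H) = (-5 + H)*(H + H**2))
(-8 - 12)*x(-2) = (-8 - 12)*(-2*(-5 + (-2)**2 - 4*(-2))) = -(-40)*(-5 + 4 + 8) = -(-40)*7 = -20*(-14) = 280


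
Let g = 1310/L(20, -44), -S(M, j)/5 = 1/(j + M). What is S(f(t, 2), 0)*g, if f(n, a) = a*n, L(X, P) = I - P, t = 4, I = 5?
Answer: -3275/196 ≈ -16.709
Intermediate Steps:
L(X, P) = 5 - P
S(M, j) = -5/(M + j) (S(M, j) = -5/(j + M) = -5/(M + j))
g = 1310/49 (g = 1310/(5 - 1*(-44)) = 1310/(5 + 44) = 1310/49 ≈ 26.735)
S(f(t, 2), 0)*g = -5/(2*4 + 0)*(1310/49) = -5/(8 + 0)*(1310/49) = -5/8*(1310/49) = -5*⅛*(1310/49) = -5/8*1310/49 = -3275/196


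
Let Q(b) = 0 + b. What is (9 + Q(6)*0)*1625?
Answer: 14625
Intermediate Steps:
Q(b) = b
(9 + Q(6)*0)*1625 = (9 + 6*0)*1625 = (9 + 0)*1625 = 9*1625 = 14625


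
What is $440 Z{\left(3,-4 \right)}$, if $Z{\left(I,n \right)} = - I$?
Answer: $-1320$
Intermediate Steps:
$440 Z{\left(3,-4 \right)} = 440 \left(\left(-1\right) 3\right) = 440 \left(-3\right) = -1320$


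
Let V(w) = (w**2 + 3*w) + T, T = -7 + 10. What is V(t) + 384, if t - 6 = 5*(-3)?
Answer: 441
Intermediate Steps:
T = 3
t = -9 (t = 6 + 5*(-3) = 6 - 15 = -9)
V(w) = 3 + w**2 + 3*w (V(w) = (w**2 + 3*w) + 3 = 3 + w**2 + 3*w)
V(t) + 384 = (3 + (-9)**2 + 3*(-9)) + 384 = (3 + 81 - 27) + 384 = 57 + 384 = 441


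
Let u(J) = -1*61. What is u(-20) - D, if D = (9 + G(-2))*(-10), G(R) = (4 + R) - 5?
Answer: -1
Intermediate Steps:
u(J) = -61
G(R) = -1 + R
D = -60 (D = (9 + (-1 - 2))*(-10) = (9 - 3)*(-10) = 6*(-10) = -60)
u(-20) - D = -61 - 1*(-60) = -61 + 60 = -1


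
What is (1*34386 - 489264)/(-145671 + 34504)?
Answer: 454878/111167 ≈ 4.0918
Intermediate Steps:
(1*34386 - 489264)/(-145671 + 34504) = (34386 - 489264)/(-111167) = -454878*(-1/111167) = 454878/111167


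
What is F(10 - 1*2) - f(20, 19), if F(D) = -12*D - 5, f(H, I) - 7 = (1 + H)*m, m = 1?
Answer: -129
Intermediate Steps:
f(H, I) = 8 + H (f(H, I) = 7 + (1 + H)*1 = 7 + (1 + H) = 8 + H)
F(D) = -5 - 12*D
F(10 - 1*2) - f(20, 19) = (-5 - 12*(10 - 1*2)) - (8 + 20) = (-5 - 12*(10 - 2)) - 1*28 = (-5 - 12*8) - 28 = (-5 - 96) - 28 = -101 - 28 = -129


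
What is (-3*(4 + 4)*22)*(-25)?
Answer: 13200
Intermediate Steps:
(-3*(4 + 4)*22)*(-25) = (-3*8*22)*(-25) = -24*22*(-25) = -528*(-25) = 13200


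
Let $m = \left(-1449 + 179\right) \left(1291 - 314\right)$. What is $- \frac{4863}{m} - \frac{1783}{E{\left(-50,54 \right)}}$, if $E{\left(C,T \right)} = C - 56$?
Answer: $\frac{553211012}{32880935} \approx 16.825$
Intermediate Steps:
$E{\left(C,T \right)} = -56 + C$
$m = -1240790$ ($m = - 1270 \left(1291 + \left(-568 + 254\right)\right) = - 1270 \left(1291 - 314\right) = \left(-1270\right) 977 = -1240790$)
$- \frac{4863}{m} - \frac{1783}{E{\left(-50,54 \right)}} = - \frac{4863}{-1240790} - \frac{1783}{-56 - 50} = \left(-4863\right) \left(- \frac{1}{1240790}\right) - \frac{1783}{-106} = \frac{4863}{1240790} - - \frac{1783}{106} = \frac{4863}{1240790} + \frac{1783}{106} = \frac{553211012}{32880935}$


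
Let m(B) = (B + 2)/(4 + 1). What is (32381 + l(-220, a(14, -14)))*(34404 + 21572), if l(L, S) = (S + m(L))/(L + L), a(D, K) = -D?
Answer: 498455700536/275 ≈ 1.8126e+9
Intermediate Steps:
m(B) = ⅖ + B/5 (m(B) = (2 + B)/5 = (2 + B)*(⅕) = ⅖ + B/5)
l(L, S) = (⅖ + S + L/5)/(2*L) (l(L, S) = (S + (⅖ + L/5))/(L + L) = (⅖ + S + L/5)/((2*L)) = (⅖ + S + L/5)*(1/(2*L)) = (⅖ + S + L/5)/(2*L))
(32381 + l(-220, a(14, -14)))*(34404 + 21572) = (32381 + (⅒)*(2 - 220 + 5*(-1*14))/(-220))*(34404 + 21572) = (32381 + (⅒)*(-1/220)*(2 - 220 + 5*(-14)))*55976 = (32381 + (⅒)*(-1/220)*(2 - 220 - 70))*55976 = (32381 + (⅒)*(-1/220)*(-288))*55976 = (32381 + 36/275)*55976 = (8904811/275)*55976 = 498455700536/275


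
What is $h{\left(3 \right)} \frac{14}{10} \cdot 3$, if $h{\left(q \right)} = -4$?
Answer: $- \frac{84}{5} \approx -16.8$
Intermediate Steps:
$h{\left(3 \right)} \frac{14}{10} \cdot 3 = - 4 \cdot \frac{14}{10} \cdot 3 = - 4 \cdot 14 \cdot \frac{1}{10} \cdot 3 = \left(-4\right) \frac{7}{5} \cdot 3 = \left(- \frac{28}{5}\right) 3 = - \frac{84}{5}$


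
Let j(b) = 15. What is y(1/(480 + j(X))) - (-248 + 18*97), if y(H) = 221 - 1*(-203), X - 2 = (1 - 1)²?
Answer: -1074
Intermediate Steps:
X = 2 (X = 2 + (1 - 1)² = 2 + 0² = 2 + 0 = 2)
y(H) = 424 (y(H) = 221 + 203 = 424)
y(1/(480 + j(X))) - (-248 + 18*97) = 424 - (-248 + 18*97) = 424 - (-248 + 1746) = 424 - 1*1498 = 424 - 1498 = -1074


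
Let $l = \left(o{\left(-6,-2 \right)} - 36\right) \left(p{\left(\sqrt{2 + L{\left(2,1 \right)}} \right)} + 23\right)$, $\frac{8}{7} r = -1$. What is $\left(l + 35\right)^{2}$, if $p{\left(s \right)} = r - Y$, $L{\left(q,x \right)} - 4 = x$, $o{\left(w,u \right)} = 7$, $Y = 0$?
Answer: $\frac{23551609}{64} \approx 3.6799 \cdot 10^{5}$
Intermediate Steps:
$L{\left(q,x \right)} = 4 + x$
$r = - \frac{7}{8}$ ($r = \frac{7}{8} \left(-1\right) = - \frac{7}{8} \approx -0.875$)
$p{\left(s \right)} = - \frac{7}{8}$ ($p{\left(s \right)} = - \frac{7}{8} - 0 = - \frac{7}{8} + 0 = - \frac{7}{8}$)
$l = - \frac{5133}{8}$ ($l = \left(7 - 36\right) \left(- \frac{7}{8} + 23\right) = \left(-29\right) \frac{177}{8} = - \frac{5133}{8} \approx -641.63$)
$\left(l + 35\right)^{2} = \left(- \frac{5133}{8} + 35\right)^{2} = \left(- \frac{4853}{8}\right)^{2} = \frac{23551609}{64}$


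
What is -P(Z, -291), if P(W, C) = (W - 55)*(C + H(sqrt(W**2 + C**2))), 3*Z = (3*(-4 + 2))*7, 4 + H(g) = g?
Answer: -20355 + 69*sqrt(84877) ≈ -252.78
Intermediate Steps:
H(g) = -4 + g
Z = -14 (Z = ((3*(-4 + 2))*7)/3 = ((3*(-2))*7)/3 = (-6*7)/3 = (1/3)*(-42) = -14)
P(W, C) = (-55 + W)*(-4 + C + sqrt(C**2 + W**2)) (P(W, C) = (W - 55)*(C + (-4 + sqrt(W**2 + C**2))) = (-55 + W)*(C + (-4 + sqrt(C**2 + W**2))) = (-55 + W)*(-4 + C + sqrt(C**2 + W**2)))
-P(Z, -291) = -(220 - 55*(-291) - 55*sqrt((-291)**2 + (-14)**2) - 291*(-14) - 14*(-4 + sqrt((-291)**2 + (-14)**2))) = -(220 + 16005 - 55*sqrt(84681 + 196) + 4074 - 14*(-4 + sqrt(84681 + 196))) = -(220 + 16005 - 55*sqrt(84877) + 4074 - 14*(-4 + sqrt(84877))) = -(220 + 16005 - 55*sqrt(84877) + 4074 + (56 - 14*sqrt(84877))) = -(20355 - 69*sqrt(84877)) = -20355 + 69*sqrt(84877)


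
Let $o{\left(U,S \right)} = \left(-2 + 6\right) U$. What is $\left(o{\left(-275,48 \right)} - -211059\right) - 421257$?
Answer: $-211298$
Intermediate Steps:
$o{\left(U,S \right)} = 4 U$
$\left(o{\left(-275,48 \right)} - -211059\right) - 421257 = \left(4 \left(-275\right) - -211059\right) - 421257 = \left(-1100 + 211059\right) - 421257 = 209959 - 421257 = -211298$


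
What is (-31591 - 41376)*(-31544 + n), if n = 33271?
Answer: -126014009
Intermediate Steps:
(-31591 - 41376)*(-31544 + n) = (-31591 - 41376)*(-31544 + 33271) = -72967*1727 = -126014009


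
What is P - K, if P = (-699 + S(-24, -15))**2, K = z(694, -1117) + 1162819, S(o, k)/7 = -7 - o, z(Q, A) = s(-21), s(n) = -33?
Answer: -826386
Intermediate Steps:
z(Q, A) = -33
S(o, k) = -49 - 7*o (S(o, k) = 7*(-7 - o) = -49 - 7*o)
K = 1162786 (K = -33 + 1162819 = 1162786)
P = 336400 (P = (-699 + (-49 - 7*(-24)))**2 = (-699 + (-49 + 168))**2 = (-699 + 119)**2 = (-580)**2 = 336400)
P - K = 336400 - 1*1162786 = 336400 - 1162786 = -826386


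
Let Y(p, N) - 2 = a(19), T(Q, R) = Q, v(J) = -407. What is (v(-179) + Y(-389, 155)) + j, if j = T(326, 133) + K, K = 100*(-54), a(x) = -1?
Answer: -5480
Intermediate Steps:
K = -5400
Y(p, N) = 1 (Y(p, N) = 2 - 1 = 1)
j = -5074 (j = 326 - 5400 = -5074)
(v(-179) + Y(-389, 155)) + j = (-407 + 1) - 5074 = -406 - 5074 = -5480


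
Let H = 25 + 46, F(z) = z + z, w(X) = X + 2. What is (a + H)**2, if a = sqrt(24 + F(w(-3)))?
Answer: (71 + sqrt(22))**2 ≈ 5729.0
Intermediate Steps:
w(X) = 2 + X
F(z) = 2*z
H = 71
a = sqrt(22) (a = sqrt(24 + 2*(2 - 3)) = sqrt(24 + 2*(-1)) = sqrt(24 - 2) = sqrt(22) ≈ 4.6904)
(a + H)**2 = (sqrt(22) + 71)**2 = (71 + sqrt(22))**2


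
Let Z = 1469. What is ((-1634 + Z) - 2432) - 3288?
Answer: -5885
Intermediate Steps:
((-1634 + Z) - 2432) - 3288 = ((-1634 + 1469) - 2432) - 3288 = (-165 - 2432) - 3288 = -2597 - 3288 = -5885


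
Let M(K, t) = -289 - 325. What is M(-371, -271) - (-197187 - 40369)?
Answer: 236942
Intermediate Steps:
M(K, t) = -614
M(-371, -271) - (-197187 - 40369) = -614 - (-197187 - 40369) = -614 - 1*(-237556) = -614 + 237556 = 236942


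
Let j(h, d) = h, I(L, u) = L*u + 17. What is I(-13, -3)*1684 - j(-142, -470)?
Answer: 94446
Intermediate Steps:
I(L, u) = 17 + L*u
I(-13, -3)*1684 - j(-142, -470) = (17 - 13*(-3))*1684 - 1*(-142) = (17 + 39)*1684 + 142 = 56*1684 + 142 = 94304 + 142 = 94446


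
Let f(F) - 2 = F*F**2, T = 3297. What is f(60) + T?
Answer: 219299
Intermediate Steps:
f(F) = 2 + F**3 (f(F) = 2 + F*F**2 = 2 + F**3)
f(60) + T = (2 + 60**3) + 3297 = (2 + 216000) + 3297 = 216002 + 3297 = 219299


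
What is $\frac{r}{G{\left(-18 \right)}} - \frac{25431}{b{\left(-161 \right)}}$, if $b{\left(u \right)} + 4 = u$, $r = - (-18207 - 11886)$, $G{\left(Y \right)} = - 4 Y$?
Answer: $\frac{755153}{1320} \approx 572.09$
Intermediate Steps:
$r = 30093$ ($r = \left(-1\right) \left(-30093\right) = 30093$)
$b{\left(u \right)} = -4 + u$
$\frac{r}{G{\left(-18 \right)}} - \frac{25431}{b{\left(-161 \right)}} = \frac{30093}{\left(-4\right) \left(-18\right)} - \frac{25431}{-4 - 161} = \frac{30093}{72} - \frac{25431}{-165} = 30093 \cdot \frac{1}{72} - - \frac{8477}{55} = \frac{10031}{24} + \frac{8477}{55} = \frac{755153}{1320}$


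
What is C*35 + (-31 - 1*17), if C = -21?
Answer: -783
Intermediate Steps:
C*35 + (-31 - 1*17) = -21*35 + (-31 - 1*17) = -735 + (-31 - 17) = -735 - 48 = -783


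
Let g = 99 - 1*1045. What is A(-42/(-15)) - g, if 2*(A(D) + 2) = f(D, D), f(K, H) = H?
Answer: 4727/5 ≈ 945.40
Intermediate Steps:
A(D) = -2 + D/2
g = -946 (g = 99 - 1045 = -946)
A(-42/(-15)) - g = (-2 + (-42/(-15))/2) - 1*(-946) = (-2 + (-42*(-1/15))/2) + 946 = (-2 + (½)*(14/5)) + 946 = (-2 + 7/5) + 946 = -⅗ + 946 = 4727/5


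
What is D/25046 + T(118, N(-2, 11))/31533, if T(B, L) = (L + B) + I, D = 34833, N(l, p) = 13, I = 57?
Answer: 1103097637/789775518 ≈ 1.3967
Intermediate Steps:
T(B, L) = 57 + B + L (T(B, L) = (L + B) + 57 = (B + L) + 57 = 57 + B + L)
D/25046 + T(118, N(-2, 11))/31533 = 34833/25046 + (57 + 118 + 13)/31533 = 34833*(1/25046) + 188*(1/31533) = 34833/25046 + 188/31533 = 1103097637/789775518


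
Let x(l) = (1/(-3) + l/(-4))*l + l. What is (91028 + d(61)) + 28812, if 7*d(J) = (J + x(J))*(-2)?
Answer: 5043223/42 ≈ 1.2008e+5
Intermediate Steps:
x(l) = l + l*(-⅓ - l/4) (x(l) = (1*(-⅓) + l*(-¼))*l + l = (-⅓ - l/4)*l + l = l*(-⅓ - l/4) + l = l + l*(-⅓ - l/4))
d(J) = -2*J/7 - J*(8 - 3*J)/42 (d(J) = ((J + J*(8 - 3*J)/12)*(-2))/7 = (-2*J - J*(8 - 3*J)/6)/7 = -2*J/7 - J*(8 - 3*J)/42)
(91028 + d(61)) + 28812 = (91028 + (1/42)*61*(-20 + 3*61)) + 28812 = (91028 + (1/42)*61*(-20 + 183)) + 28812 = (91028 + (1/42)*61*163) + 28812 = (91028 + 9943/42) + 28812 = 3833119/42 + 28812 = 5043223/42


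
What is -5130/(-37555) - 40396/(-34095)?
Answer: 338395826/256087545 ≈ 1.3214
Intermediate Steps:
-5130/(-37555) - 40396/(-34095) = -5130*(-1/37555) - 40396*(-1/34095) = 1026/7511 + 40396/34095 = 338395826/256087545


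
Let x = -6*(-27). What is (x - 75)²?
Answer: 7569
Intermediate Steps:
x = 162
(x - 75)² = (162 - 75)² = 87² = 7569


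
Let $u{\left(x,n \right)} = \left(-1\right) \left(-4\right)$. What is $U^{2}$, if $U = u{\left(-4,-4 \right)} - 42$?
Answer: $1444$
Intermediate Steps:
$u{\left(x,n \right)} = 4$
$U = -38$ ($U = 4 - 42 = -38$)
$U^{2} = \left(-38\right)^{2} = 1444$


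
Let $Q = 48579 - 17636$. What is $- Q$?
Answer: $-30943$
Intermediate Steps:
$Q = 30943$ ($Q = 48579 - 17636 = 30943$)
$- Q = \left(-1\right) 30943 = -30943$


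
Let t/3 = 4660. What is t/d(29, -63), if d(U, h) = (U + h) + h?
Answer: -13980/97 ≈ -144.12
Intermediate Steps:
d(U, h) = U + 2*h
t = 13980 (t = 3*4660 = 13980)
t/d(29, -63) = 13980/(29 + 2*(-63)) = 13980/(29 - 126) = 13980/(-97) = 13980*(-1/97) = -13980/97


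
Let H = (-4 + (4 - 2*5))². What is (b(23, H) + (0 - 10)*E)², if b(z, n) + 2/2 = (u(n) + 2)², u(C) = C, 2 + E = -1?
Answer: 108847489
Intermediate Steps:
E = -3 (E = -2 - 1 = -3)
H = 100 (H = (-4 + (4 - 10))² = (-4 - 6)² = (-10)² = 100)
b(z, n) = -1 + (2 + n)² (b(z, n) = -1 + (n + 2)² = -1 + (2 + n)²)
(b(23, H) + (0 - 10)*E)² = ((-1 + (2 + 100)²) + (0 - 10)*(-3))² = ((-1 + 102²) - 10*(-3))² = ((-1 + 10404) + 30)² = (10403 + 30)² = 10433² = 108847489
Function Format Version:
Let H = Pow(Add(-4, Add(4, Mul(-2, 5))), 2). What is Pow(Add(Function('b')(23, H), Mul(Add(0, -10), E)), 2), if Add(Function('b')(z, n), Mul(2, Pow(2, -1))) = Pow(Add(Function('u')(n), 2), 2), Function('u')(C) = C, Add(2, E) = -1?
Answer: 108847489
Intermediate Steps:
E = -3 (E = Add(-2, -1) = -3)
H = 100 (H = Pow(Add(-4, Add(4, -10)), 2) = Pow(Add(-4, -6), 2) = Pow(-10, 2) = 100)
Function('b')(z, n) = Add(-1, Pow(Add(2, n), 2)) (Function('b')(z, n) = Add(-1, Pow(Add(n, 2), 2)) = Add(-1, Pow(Add(2, n), 2)))
Pow(Add(Function('b')(23, H), Mul(Add(0, -10), E)), 2) = Pow(Add(Add(-1, Pow(Add(2, 100), 2)), Mul(Add(0, -10), -3)), 2) = Pow(Add(Add(-1, Pow(102, 2)), Mul(-10, -3)), 2) = Pow(Add(Add(-1, 10404), 30), 2) = Pow(Add(10403, 30), 2) = Pow(10433, 2) = 108847489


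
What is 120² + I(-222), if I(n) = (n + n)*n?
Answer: 112968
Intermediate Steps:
I(n) = 2*n² (I(n) = (2*n)*n = 2*n²)
120² + I(-222) = 120² + 2*(-222)² = 14400 + 2*49284 = 14400 + 98568 = 112968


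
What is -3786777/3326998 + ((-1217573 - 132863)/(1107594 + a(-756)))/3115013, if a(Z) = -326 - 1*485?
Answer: -13055461349861145211/11470302806899666642 ≈ -1.1382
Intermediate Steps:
a(Z) = -811 (a(Z) = -326 - 485 = -811)
-3786777/3326998 + ((-1217573 - 132863)/(1107594 + a(-756)))/3115013 = -3786777/3326998 + ((-1217573 - 132863)/(1107594 - 811))/3115013 = -3786777*1/3326998 - 1350436/1106783*(1/3115013) = -3786777/3326998 - 1350436*1/1106783*(1/3115013) = -3786777/3326998 - 1350436/1106783*1/3115013 = -3786777/3326998 - 1350436/3447643433179 = -13055461349861145211/11470302806899666642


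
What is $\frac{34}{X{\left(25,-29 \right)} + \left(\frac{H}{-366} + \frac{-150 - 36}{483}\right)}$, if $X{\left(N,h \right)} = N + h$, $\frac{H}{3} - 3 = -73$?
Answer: $- \frac{333914}{37431} \approx -8.9208$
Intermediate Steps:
$H = -210$ ($H = 9 + 3 \left(-73\right) = 9 - 219 = -210$)
$\frac{34}{X{\left(25,-29 \right)} + \left(\frac{H}{-366} + \frac{-150 - 36}{483}\right)} = \frac{34}{\left(25 - 29\right) + \left(- \frac{210}{-366} + \frac{-150 - 36}{483}\right)} = \frac{34}{-4 - - \frac{1853}{9821}} = \frac{34}{-4 + \left(\frac{35}{61} - \frac{62}{161}\right)} = \frac{34}{-4 + \frac{1853}{9821}} = \frac{34}{- \frac{37431}{9821}} = 34 \left(- \frac{9821}{37431}\right) = - \frac{333914}{37431}$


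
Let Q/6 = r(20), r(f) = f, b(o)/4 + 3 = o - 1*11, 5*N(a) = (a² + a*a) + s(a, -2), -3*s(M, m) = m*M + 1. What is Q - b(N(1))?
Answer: 2612/15 ≈ 174.13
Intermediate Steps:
s(M, m) = -⅓ - M*m/3 (s(M, m) = -(m*M + 1)/3 = -(M*m + 1)/3 = -(1 + M*m)/3 = -⅓ - M*m/3)
N(a) = -1/15 + 2*a²/5 + 2*a/15 (N(a) = ((a² + a*a) + (-⅓ - ⅓*a*(-2)))/5 = ((a² + a²) + (-⅓ + 2*a/3))/5 = (2*a² + (-⅓ + 2*a/3))/5 = (-⅓ + 2*a² + 2*a/3)/5 = -1/15 + 2*a²/5 + 2*a/15)
b(o) = -56 + 4*o (b(o) = -12 + 4*(o - 1*11) = -12 + 4*(o - 11) = -12 + 4*(-11 + o) = -12 + (-44 + 4*o) = -56 + 4*o)
Q = 120 (Q = 6*20 = 120)
Q - b(N(1)) = 120 - (-56 + 4*(-1/15 + (⅖)*1² + (2/15)*1)) = 120 - (-56 + 4*(-1/15 + (⅖)*1 + 2/15)) = 120 - (-56 + 4*(-1/15 + ⅖ + 2/15)) = 120 - (-56 + 4*(7/15)) = 120 - (-56 + 28/15) = 120 - 1*(-812/15) = 120 + 812/15 = 2612/15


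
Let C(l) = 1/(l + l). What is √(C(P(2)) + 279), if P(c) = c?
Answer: √1117/2 ≈ 16.711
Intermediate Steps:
C(l) = 1/(2*l)
√(C(P(2)) + 279) = √((½)/2 + 279) = √((½)*(½) + 279) = √(¼ + 279) = √(1117/4) = √1117/2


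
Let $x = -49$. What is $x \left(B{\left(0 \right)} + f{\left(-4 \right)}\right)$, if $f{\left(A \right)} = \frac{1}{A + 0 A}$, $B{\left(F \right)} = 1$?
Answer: $- \frac{147}{4} \approx -36.75$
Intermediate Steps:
$f{\left(A \right)} = \frac{1}{A}$ ($f{\left(A \right)} = \frac{1}{A + 0} = \frac{1}{A}$)
$x \left(B{\left(0 \right)} + f{\left(-4 \right)}\right) = - 49 \left(1 + \frac{1}{-4}\right) = - 49 \left(1 - \frac{1}{4}\right) = \left(-49\right) \frac{3}{4} = - \frac{147}{4}$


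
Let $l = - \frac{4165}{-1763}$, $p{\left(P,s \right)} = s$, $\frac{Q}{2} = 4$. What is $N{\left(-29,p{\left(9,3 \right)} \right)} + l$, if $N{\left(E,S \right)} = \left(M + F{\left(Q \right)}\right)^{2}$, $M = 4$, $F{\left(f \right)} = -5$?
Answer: $\frac{5928}{1763} \approx 3.3624$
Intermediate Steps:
$Q = 8$ ($Q = 2 \cdot 4 = 8$)
$N{\left(E,S \right)} = 1$ ($N{\left(E,S \right)} = \left(4 - 5\right)^{2} = \left(-1\right)^{2} = 1$)
$l = \frac{4165}{1763}$ ($l = \left(-4165\right) \left(- \frac{1}{1763}\right) = \frac{4165}{1763} \approx 2.3624$)
$N{\left(-29,p{\left(9,3 \right)} \right)} + l = 1 + \frac{4165}{1763} = \frac{5928}{1763}$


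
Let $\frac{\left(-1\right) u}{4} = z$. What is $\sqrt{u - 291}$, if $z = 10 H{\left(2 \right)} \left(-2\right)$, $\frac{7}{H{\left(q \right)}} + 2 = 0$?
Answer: $i \sqrt{571} \approx 23.896 i$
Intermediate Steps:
$H{\left(q \right)} = - \frac{7}{2}$ ($H{\left(q \right)} = \frac{7}{-2 + 0} = \frac{7}{-2} = 7 \left(- \frac{1}{2}\right) = - \frac{7}{2}$)
$z = 70$ ($z = 10 \left(- \frac{7}{2}\right) \left(-2\right) = \left(-35\right) \left(-2\right) = 70$)
$u = -280$ ($u = \left(-4\right) 70 = -280$)
$\sqrt{u - 291} = \sqrt{-280 - 291} = \sqrt{-571} = i \sqrt{571}$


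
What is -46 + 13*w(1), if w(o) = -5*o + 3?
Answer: -72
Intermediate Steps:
w(o) = 3 - 5*o
-46 + 13*w(1) = -46 + 13*(3 - 5*1) = -46 + 13*(3 - 5) = -46 + 13*(-2) = -46 - 26 = -72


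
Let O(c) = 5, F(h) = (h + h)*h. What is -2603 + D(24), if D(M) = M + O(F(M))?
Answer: -2574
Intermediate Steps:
F(h) = 2*h² (F(h) = (2*h)*h = 2*h²)
D(M) = 5 + M (D(M) = M + 5 = 5 + M)
-2603 + D(24) = -2603 + (5 + 24) = -2603 + 29 = -2574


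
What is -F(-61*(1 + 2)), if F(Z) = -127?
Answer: 127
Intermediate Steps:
-F(-61*(1 + 2)) = -1*(-127) = 127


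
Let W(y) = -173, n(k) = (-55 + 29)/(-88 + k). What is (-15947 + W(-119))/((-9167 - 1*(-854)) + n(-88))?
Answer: 1418560/731531 ≈ 1.9392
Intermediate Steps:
n(k) = -26/(-88 + k)
(-15947 + W(-119))/((-9167 - 1*(-854)) + n(-88)) = (-15947 - 173)/((-9167 - 1*(-854)) - 26/(-88 - 88)) = -16120/((-9167 + 854) - 26/(-176)) = -16120/(-8313 - 26*(-1/176)) = -16120/(-8313 + 13/88) = -16120/(-731531/88) = -16120*(-88/731531) = 1418560/731531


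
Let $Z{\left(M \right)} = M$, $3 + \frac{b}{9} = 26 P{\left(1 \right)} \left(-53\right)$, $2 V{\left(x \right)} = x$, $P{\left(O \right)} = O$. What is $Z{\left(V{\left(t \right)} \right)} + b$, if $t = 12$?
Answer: $-12423$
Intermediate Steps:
$V{\left(x \right)} = \frac{x}{2}$
$b = -12429$ ($b = -27 + 9 \cdot 26 \cdot 1 \left(-53\right) = -27 + 9 \cdot 26 \left(-53\right) = -27 + 9 \left(-1378\right) = -27 - 12402 = -12429$)
$Z{\left(V{\left(t \right)} \right)} + b = \frac{1}{2} \cdot 12 - 12429 = 6 - 12429 = -12423$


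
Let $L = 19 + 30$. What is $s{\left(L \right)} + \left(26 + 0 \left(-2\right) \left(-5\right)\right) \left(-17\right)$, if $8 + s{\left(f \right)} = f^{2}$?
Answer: $1951$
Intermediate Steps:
$L = 49$
$s{\left(f \right)} = -8 + f^{2}$
$s{\left(L \right)} + \left(26 + 0 \left(-2\right) \left(-5\right)\right) \left(-17\right) = \left(-8 + 49^{2}\right) + \left(26 + 0 \left(-2\right) \left(-5\right)\right) \left(-17\right) = \left(-8 + 2401\right) + \left(26 + 0 \left(-5\right)\right) \left(-17\right) = 2393 + \left(26 + 0\right) \left(-17\right) = 2393 + 26 \left(-17\right) = 2393 - 442 = 1951$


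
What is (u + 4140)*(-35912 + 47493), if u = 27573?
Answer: 367268253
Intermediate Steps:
(u + 4140)*(-35912 + 47493) = (27573 + 4140)*(-35912 + 47493) = 31713*11581 = 367268253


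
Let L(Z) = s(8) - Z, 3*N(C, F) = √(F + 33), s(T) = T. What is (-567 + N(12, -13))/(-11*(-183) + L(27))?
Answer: -567/1994 + √5/2991 ≈ -0.28361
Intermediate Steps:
N(C, F) = √(33 + F)/3 (N(C, F) = √(F + 33)/3 = √(33 + F)/3)
L(Z) = 8 - Z
(-567 + N(12, -13))/(-11*(-183) + L(27)) = (-567 + √(33 - 13)/3)/(-11*(-183) + (8 - 1*27)) = (-567 + √20/3)/(2013 + (8 - 27)) = (-567 + (2*√5)/3)/(2013 - 19) = (-567 + 2*√5/3)/1994 = (-567 + 2*√5/3)*(1/1994) = -567/1994 + √5/2991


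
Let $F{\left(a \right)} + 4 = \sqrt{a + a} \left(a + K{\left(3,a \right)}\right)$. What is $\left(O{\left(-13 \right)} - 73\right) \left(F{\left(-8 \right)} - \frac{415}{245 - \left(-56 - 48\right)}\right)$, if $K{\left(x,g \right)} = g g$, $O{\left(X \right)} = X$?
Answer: $\frac{155746}{349} - 19264 i \approx 446.26 - 19264.0 i$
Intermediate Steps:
$K{\left(x,g \right)} = g^{2}$
$F{\left(a \right)} = -4 + \sqrt{2} \sqrt{a} \left(a + a^{2}\right)$ ($F{\left(a \right)} = -4 + \sqrt{a + a} \left(a + a^{2}\right) = -4 + \sqrt{2 a} \left(a + a^{2}\right) = -4 + \sqrt{2} \sqrt{a} \left(a + a^{2}\right)$)
$\left(O{\left(-13 \right)} - 73\right) \left(F{\left(-8 \right)} - \frac{415}{245 - \left(-56 - 48\right)}\right) = \left(-13 - 73\right) \left(\left(-4 + \sqrt{2} \left(-8\right)^{\frac{3}{2}} + \sqrt{2} \left(-8\right)^{\frac{5}{2}}\right) - \frac{415}{245 - \left(-56 - 48\right)}\right) = - 86 \left(\left(-4 + \sqrt{2} \left(- 16 i \sqrt{2}\right) + \sqrt{2} \cdot 128 i \sqrt{2}\right) - \frac{415}{245 - \left(-56 - 48\right)}\right) = - 86 \left(\left(-4 - 32 i + 256 i\right) - \frac{415}{245 - -104}\right) = - 86 \left(\left(-4 + 224 i\right) - \frac{415}{245 + 104}\right) = - 86 \left(\left(-4 + 224 i\right) - \frac{415}{349}\right) = - 86 \left(- \frac{1811}{349} + 224 i\right) = \frac{155746}{349} - 19264 i$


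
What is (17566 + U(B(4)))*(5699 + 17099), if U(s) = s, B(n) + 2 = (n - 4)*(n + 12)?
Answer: 400424072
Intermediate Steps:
B(n) = -2 + (-4 + n)*(12 + n) (B(n) = -2 + (n - 4)*(n + 12) = -2 + (-4 + n)*(12 + n))
(17566 + U(B(4)))*(5699 + 17099) = (17566 + (-50 + 4² + 8*4))*(5699 + 17099) = (17566 + (-50 + 16 + 32))*22798 = (17566 - 2)*22798 = 17564*22798 = 400424072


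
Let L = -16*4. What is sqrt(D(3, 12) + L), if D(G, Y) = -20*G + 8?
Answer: 2*I*sqrt(29) ≈ 10.77*I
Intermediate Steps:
D(G, Y) = 8 - 20*G
L = -64
sqrt(D(3, 12) + L) = sqrt((8 - 20*3) - 64) = sqrt((8 - 60) - 64) = sqrt(-52 - 64) = sqrt(-116) = 2*I*sqrt(29)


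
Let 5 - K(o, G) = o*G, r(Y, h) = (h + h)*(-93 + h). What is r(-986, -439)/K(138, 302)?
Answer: -66728/5953 ≈ -11.209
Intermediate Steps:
r(Y, h) = 2*h*(-93 + h) (r(Y, h) = (2*h)*(-93 + h) = 2*h*(-93 + h))
K(o, G) = 5 - G*o (K(o, G) = 5 - o*G = 5 - G*o)
r(-986, -439)/K(138, 302) = (2*(-439)*(-93 - 439))/(5 - 1*302*138) = (2*(-439)*(-532))/(5 - 41676) = 467096/(-41671) = 467096*(-1/41671) = -66728/5953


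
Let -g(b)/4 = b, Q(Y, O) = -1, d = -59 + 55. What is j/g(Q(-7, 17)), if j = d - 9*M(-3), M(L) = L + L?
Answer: 25/2 ≈ 12.500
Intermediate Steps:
d = -4
M(L) = 2*L
g(b) = -4*b
j = 50 (j = -4 - 18*(-3) = -4 - 9*(-6) = -4 + 54 = 50)
j/g(Q(-7, 17)) = 50/((-4*(-1))) = 50/4 = 50*(1/4) = 25/2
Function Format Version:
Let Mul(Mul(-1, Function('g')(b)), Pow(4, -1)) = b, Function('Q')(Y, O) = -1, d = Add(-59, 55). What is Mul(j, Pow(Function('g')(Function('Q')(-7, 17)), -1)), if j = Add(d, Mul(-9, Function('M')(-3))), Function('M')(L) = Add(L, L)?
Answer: Rational(25, 2) ≈ 12.500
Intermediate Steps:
d = -4
Function('M')(L) = Mul(2, L)
Function('g')(b) = Mul(-4, b)
j = 50 (j = Add(-4, Mul(-9, Mul(2, -3))) = Add(-4, Mul(-9, -6)) = Add(-4, 54) = 50)
Mul(j, Pow(Function('g')(Function('Q')(-7, 17)), -1)) = Mul(50, Pow(Mul(-4, -1), -1)) = Mul(50, Pow(4, -1)) = Mul(50, Rational(1, 4)) = Rational(25, 2)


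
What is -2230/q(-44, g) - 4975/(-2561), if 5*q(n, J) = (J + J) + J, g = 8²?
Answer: -13799975/245856 ≈ -56.130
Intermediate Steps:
g = 64
q(n, J) = 3*J/5 (q(n, J) = ((J + J) + J)/5 = (2*J + J)/5 = (3*J)/5 = 3*J/5)
-2230/q(-44, g) - 4975/(-2561) = -2230/((⅗)*64) - 4975/(-2561) = -2230/192/5 - 4975*(-1/2561) = -2230*5/192 + 4975/2561 = -5575/96 + 4975/2561 = -13799975/245856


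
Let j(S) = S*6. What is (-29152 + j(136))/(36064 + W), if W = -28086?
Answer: -14168/3989 ≈ -3.5518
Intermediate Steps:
j(S) = 6*S
(-29152 + j(136))/(36064 + W) = (-29152 + 6*136)/(36064 - 28086) = (-29152 + 816)/7978 = -28336*1/7978 = -14168/3989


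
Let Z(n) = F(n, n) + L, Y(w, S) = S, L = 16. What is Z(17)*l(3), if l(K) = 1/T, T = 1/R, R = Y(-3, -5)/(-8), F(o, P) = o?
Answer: 165/8 ≈ 20.625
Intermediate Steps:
R = 5/8 (R = -5/(-8) = -5*(-1/8) = 5/8 ≈ 0.62500)
Z(n) = 16 + n (Z(n) = n + 16 = 16 + n)
T = 8/5 (T = 1/(5/8) = 8/5 ≈ 1.6000)
l(K) = 5/8 (l(K) = 1/(8/5) = 5/8)
Z(17)*l(3) = (16 + 17)*(5/8) = 33*(5/8) = 165/8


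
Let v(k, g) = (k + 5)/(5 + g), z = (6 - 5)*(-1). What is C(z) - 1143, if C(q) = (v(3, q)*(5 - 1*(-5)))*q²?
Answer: -1123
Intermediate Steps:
z = -1 (z = 1*(-1) = -1)
v(k, g) = (5 + k)/(5 + g)
C(q) = 80*q²/(5 + q) (C(q) = (((5 + 3)/(5 + q))*(5 - 1*(-5)))*q² = ((8/(5 + q))*(5 + 5))*q² = ((8/(5 + q))*10)*q² = (80/(5 + q))*q² = 80*q²/(5 + q))
C(z) - 1143 = 80*(-1)²/(5 - 1) - 1143 = 80*1/4 - 1143 = 80*1*(¼) - 1143 = 20 - 1143 = -1123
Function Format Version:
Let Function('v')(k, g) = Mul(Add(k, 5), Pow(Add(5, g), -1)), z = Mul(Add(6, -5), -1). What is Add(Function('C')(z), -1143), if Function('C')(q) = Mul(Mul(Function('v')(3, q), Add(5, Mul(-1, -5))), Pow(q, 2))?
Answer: -1123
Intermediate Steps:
z = -1 (z = Mul(1, -1) = -1)
Function('v')(k, g) = Mul(Pow(Add(5, g), -1), Add(5, k)) (Function('v')(k, g) = Mul(Add(5, k), Pow(Add(5, g), -1)) = Mul(Pow(Add(5, g), -1), Add(5, k)))
Function('C')(q) = Mul(80, Pow(q, 2), Pow(Add(5, q), -1)) (Function('C')(q) = Mul(Mul(Mul(Pow(Add(5, q), -1), Add(5, 3)), Add(5, Mul(-1, -5))), Pow(q, 2)) = Mul(Mul(Mul(Pow(Add(5, q), -1), 8), Add(5, 5)), Pow(q, 2)) = Mul(Mul(Mul(8, Pow(Add(5, q), -1)), 10), Pow(q, 2)) = Mul(Mul(80, Pow(Add(5, q), -1)), Pow(q, 2)) = Mul(80, Pow(q, 2), Pow(Add(5, q), -1)))
Add(Function('C')(z), -1143) = Add(Mul(80, Pow(-1, 2), Pow(Add(5, -1), -1)), -1143) = Add(Mul(80, 1, Pow(4, -1)), -1143) = Add(Mul(80, 1, Rational(1, 4)), -1143) = Add(20, -1143) = -1123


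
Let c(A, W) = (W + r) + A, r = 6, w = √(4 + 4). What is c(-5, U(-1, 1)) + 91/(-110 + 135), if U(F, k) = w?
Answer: 116/25 + 2*√2 ≈ 7.4684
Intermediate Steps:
w = 2*√2 (w = √8 = 2*√2 ≈ 2.8284)
U(F, k) = 2*√2
c(A, W) = 6 + A + W (c(A, W) = (W + 6) + A = (6 + W) + A = 6 + A + W)
c(-5, U(-1, 1)) + 91/(-110 + 135) = (6 - 5 + 2*√2) + 91/(-110 + 135) = (1 + 2*√2) + 91/25 = 116/25 + 2*√2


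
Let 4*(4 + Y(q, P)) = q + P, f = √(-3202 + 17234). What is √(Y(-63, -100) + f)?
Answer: √(-179 + 16*√877)/2 ≈ 8.5853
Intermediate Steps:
f = 4*√877 (f = √14032 = 4*√877 ≈ 118.46)
Y(q, P) = -4 + P/4 + q/4 (Y(q, P) = -4 + (q + P)/4 = -4 + (P + q)/4 = -4 + (P/4 + q/4) = -4 + P/4 + q/4)
√(Y(-63, -100) + f) = √((-4 + (¼)*(-100) + (¼)*(-63)) + 4*√877) = √((-4 - 25 - 63/4) + 4*√877) = √(-179/4 + 4*√877)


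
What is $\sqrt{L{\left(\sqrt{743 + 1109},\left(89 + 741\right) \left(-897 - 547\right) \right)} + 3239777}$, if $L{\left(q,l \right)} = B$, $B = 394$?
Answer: $3 \sqrt{360019} \approx 1800.0$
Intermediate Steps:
$L{\left(q,l \right)} = 394$
$\sqrt{L{\left(\sqrt{743 + 1109},\left(89 + 741\right) \left(-897 - 547\right) \right)} + 3239777} = \sqrt{394 + 3239777} = \sqrt{3240171} = 3 \sqrt{360019}$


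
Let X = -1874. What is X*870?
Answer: -1630380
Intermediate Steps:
X*870 = -1874*870 = -1630380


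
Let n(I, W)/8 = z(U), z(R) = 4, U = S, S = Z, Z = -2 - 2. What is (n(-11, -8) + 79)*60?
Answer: 6660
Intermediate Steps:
Z = -4
S = -4
U = -4
n(I, W) = 32 (n(I, W) = 8*4 = 32)
(n(-11, -8) + 79)*60 = (32 + 79)*60 = 111*60 = 6660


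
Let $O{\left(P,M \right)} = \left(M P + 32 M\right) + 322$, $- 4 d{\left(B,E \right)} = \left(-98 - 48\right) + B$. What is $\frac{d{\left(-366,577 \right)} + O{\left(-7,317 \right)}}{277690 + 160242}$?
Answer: $\frac{8375}{437932} \approx 0.019124$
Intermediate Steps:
$d{\left(B,E \right)} = \frac{73}{2} - \frac{B}{4}$ ($d{\left(B,E \right)} = - \frac{\left(-98 - 48\right) + B}{4} = - \frac{-146 + B}{4} = \frac{73}{2} - \frac{B}{4}$)
$O{\left(P,M \right)} = 322 + 32 M + M P$ ($O{\left(P,M \right)} = \left(32 M + M P\right) + 322 = 322 + 32 M + M P$)
$\frac{d{\left(-366,577 \right)} + O{\left(-7,317 \right)}}{277690 + 160242} = \frac{\left(\frac{73}{2} - - \frac{183}{2}\right) + \left(322 + 32 \cdot 317 + 317 \left(-7\right)\right)}{277690 + 160242} = \frac{\left(\frac{73}{2} + \frac{183}{2}\right) + \left(322 + 10144 - 2219\right)}{437932} = \left(128 + 8247\right) \frac{1}{437932} = 8375 \cdot \frac{1}{437932} = \frac{8375}{437932}$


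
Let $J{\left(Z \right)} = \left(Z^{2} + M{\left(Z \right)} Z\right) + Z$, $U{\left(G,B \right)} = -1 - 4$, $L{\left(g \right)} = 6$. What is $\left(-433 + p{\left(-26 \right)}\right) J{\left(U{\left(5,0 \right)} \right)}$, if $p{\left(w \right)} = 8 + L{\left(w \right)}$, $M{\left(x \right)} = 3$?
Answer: $-2095$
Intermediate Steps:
$U{\left(G,B \right)} = -5$ ($U{\left(G,B \right)} = -1 - 4 = -5$)
$J{\left(Z \right)} = Z^{2} + 4 Z$ ($J{\left(Z \right)} = \left(Z^{2} + 3 Z\right) + Z = Z^{2} + 4 Z$)
$p{\left(w \right)} = 14$ ($p{\left(w \right)} = 8 + 6 = 14$)
$\left(-433 + p{\left(-26 \right)}\right) J{\left(U{\left(5,0 \right)} \right)} = \left(-433 + 14\right) \left(- 5 \left(4 - 5\right)\right) = - 419 \left(\left(-5\right) \left(-1\right)\right) = \left(-419\right) 5 = -2095$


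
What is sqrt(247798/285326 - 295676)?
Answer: 3*I*sqrt(668644064843623)/142663 ≈ 543.76*I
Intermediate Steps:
sqrt(247798/285326 - 295676) = sqrt(247798*(1/285326) - 295676) = sqrt(123899/142663 - 295676) = sqrt(-42181901289/142663) = 3*I*sqrt(668644064843623)/142663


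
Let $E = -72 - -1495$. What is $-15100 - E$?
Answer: $-16523$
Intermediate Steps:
$E = 1423$ ($E = -72 + 1495 = 1423$)
$-15100 - E = -15100 - 1423 = -16523$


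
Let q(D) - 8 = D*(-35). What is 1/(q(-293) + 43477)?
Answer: 1/53740 ≈ 1.8608e-5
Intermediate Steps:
q(D) = 8 - 35*D (q(D) = 8 + D*(-35) = 8 - 35*D)
1/(q(-293) + 43477) = 1/((8 - 35*(-293)) + 43477) = 1/((8 + 10255) + 43477) = 1/(10263 + 43477) = 1/53740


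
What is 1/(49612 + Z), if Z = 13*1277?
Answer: 1/66213 ≈ 1.5103e-5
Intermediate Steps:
Z = 16601
1/(49612 + Z) = 1/(49612 + 16601) = 1/66213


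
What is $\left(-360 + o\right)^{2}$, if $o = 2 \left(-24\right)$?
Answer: $166464$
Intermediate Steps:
$o = -48$
$\left(-360 + o\right)^{2} = \left(-360 - 48\right)^{2} = \left(-408\right)^{2} = 166464$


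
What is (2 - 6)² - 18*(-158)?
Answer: 2860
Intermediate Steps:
(2 - 6)² - 18*(-158) = (-4)² + 2844 = 16 + 2844 = 2860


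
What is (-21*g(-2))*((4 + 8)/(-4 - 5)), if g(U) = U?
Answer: -56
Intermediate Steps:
(-21*g(-2))*((4 + 8)/(-4 - 5)) = (-21*(-2))*((4 + 8)/(-4 - 5)) = 42*(12/(-9)) = 42*(12*(-⅑)) = 42*(-4/3) = -56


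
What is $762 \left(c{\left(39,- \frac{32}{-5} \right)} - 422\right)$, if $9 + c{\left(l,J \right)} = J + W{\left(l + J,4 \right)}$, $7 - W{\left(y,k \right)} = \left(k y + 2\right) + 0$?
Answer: $- \frac{2290572}{5} \approx -4.5811 \cdot 10^{5}$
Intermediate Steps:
$W{\left(y,k \right)} = 5 - k y$ ($W{\left(y,k \right)} = 7 - \left(\left(k y + 2\right) + 0\right) = 7 - \left(\left(2 + k y\right) + 0\right) = 7 - \left(2 + k y\right) = 5 - k y$)
$c{\left(l,J \right)} = -4 - 4 l - 3 J$ ($c{\left(l,J \right)} = -9 - \left(-5 - J + 4 \left(l + J\right)\right) = -9 - \left(-5 - J + 4 \left(J + l\right)\right) = -9 - \left(-5 + 3 J + 4 l\right) = -4 - 4 l - 3 J$)
$762 \left(c{\left(39,- \frac{32}{-5} \right)} - 422\right) = 762 \left(\left(-4 - 156 - 3 \left(- \frac{32}{-5}\right)\right) - 422\right) = 762 \left(\left(-4 - 156 - 3 \left(\left(-32\right) \left(- \frac{1}{5}\right)\right)\right) - 422\right) = 762 \left(\left(-4 - 156 - \frac{96}{5}\right) - 422\right) = 762 \left(- \frac{896}{5} - 422\right) = 762 \left(- \frac{3006}{5}\right) = - \frac{2290572}{5}$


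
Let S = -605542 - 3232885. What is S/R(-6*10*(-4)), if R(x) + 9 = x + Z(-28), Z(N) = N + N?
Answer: -3838427/175 ≈ -21934.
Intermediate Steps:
Z(N) = 2*N
R(x) = -65 + x (R(x) = -9 + (x + 2*(-28)) = -9 + (x - 56) = -9 + (-56 + x) = -65 + x)
S = -3838427
S/R(-6*10*(-4)) = -3838427/(-65 - 6*10*(-4)) = -3838427/(-65 - 60*(-4)) = -3838427/(-65 + 240) = -3838427/175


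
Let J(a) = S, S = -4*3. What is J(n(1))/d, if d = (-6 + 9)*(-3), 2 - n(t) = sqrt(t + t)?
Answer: 4/3 ≈ 1.3333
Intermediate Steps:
n(t) = 2 - sqrt(2)*sqrt(t) (n(t) = 2 - sqrt(t + t) = 2 - sqrt(2*t) = 2 - sqrt(2)*sqrt(t))
S = -12
J(a) = -12
d = -9 (d = 3*(-3) = -9)
J(n(1))/d = -12/(-9) = -12*(-1/9) = 4/3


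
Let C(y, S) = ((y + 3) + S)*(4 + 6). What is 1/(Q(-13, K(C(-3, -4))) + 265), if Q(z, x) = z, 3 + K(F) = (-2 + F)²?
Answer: 1/252 ≈ 0.0039683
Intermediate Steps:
C(y, S) = 30 + 10*S + 10*y (C(y, S) = ((3 + y) + S)*10 = (3 + S + y)*10 = 30 + 10*S + 10*y)
K(F) = -3 + (-2 + F)²
1/(Q(-13, K(C(-3, -4))) + 265) = 1/(-13 + 265) = 1/252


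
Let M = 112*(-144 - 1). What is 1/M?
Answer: -1/16240 ≈ -6.1576e-5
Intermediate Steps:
M = -16240 (M = 112*(-145) = -16240)
1/M = 1/(-16240) = -1/16240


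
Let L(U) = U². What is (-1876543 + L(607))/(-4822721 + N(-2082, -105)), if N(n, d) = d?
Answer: 754047/2411413 ≈ 0.31270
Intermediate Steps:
(-1876543 + L(607))/(-4822721 + N(-2082, -105)) = (-1876543 + 607²)/(-4822721 - 105) = (-1876543 + 368449)/(-4822826) = -1508094*(-1/4822826) = 754047/2411413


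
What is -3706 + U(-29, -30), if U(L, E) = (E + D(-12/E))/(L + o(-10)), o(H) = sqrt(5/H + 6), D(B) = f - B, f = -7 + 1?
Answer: -30953074/8355 + 182*sqrt(22)/8355 ≈ -3704.6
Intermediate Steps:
f = -6
D(B) = -6 - B
o(H) = sqrt(6 + 5/H)
U(L, E) = (-6 + E + 12/E)/(L + sqrt(22)/2) (U(L, E) = (E + (-6 - (-12)/E))/(L + sqrt(6 + 5/(-10))) = (E + (-6 + 12/E))/(L + sqrt(6 + 5*(-1/10))) = (-6 + E + 12/E)/(L + sqrt(6 - 1/2)) = (-6 + E + 12/E)/(L + sqrt(11/2)) = (-6 + E + 12/E)/(L + sqrt(22)/2))
-3706 + U(-29, -30) = -3706 + 2*(12 - 30*(-6 - 30))/(-30*(sqrt(22) + 2*(-29))) = -3706 + 2*(-1/30)*(12 - 30*(-36))/(sqrt(22) - 58) = -3706 + 2*(-1/30)*(12 + 1080)/(-58 + sqrt(22)) = -3706 + 2*(-1/30)*1092/(-58 + sqrt(22)) = -3706 - 364/(5*(-58 + sqrt(22)))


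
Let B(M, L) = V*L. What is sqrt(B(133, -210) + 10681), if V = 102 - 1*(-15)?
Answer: I*sqrt(13889) ≈ 117.85*I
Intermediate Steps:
V = 117 (V = 102 + 15 = 117)
B(M, L) = 117*L
sqrt(B(133, -210) + 10681) = sqrt(117*(-210) + 10681) = sqrt(-24570 + 10681) = sqrt(-13889) = I*sqrt(13889)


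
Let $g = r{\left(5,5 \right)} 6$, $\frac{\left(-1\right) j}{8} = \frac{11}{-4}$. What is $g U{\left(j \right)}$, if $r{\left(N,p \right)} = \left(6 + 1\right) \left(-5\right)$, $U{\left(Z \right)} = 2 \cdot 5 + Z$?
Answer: $-6720$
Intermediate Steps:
$j = 22$ ($j = - 8 \frac{11}{-4} = - 8 \cdot 11 \left(- \frac{1}{4}\right) = \left(-8\right) \left(- \frac{11}{4}\right) = 22$)
$U{\left(Z \right)} = 10 + Z$
$r{\left(N,p \right)} = -35$ ($r{\left(N,p \right)} = 7 \left(-5\right) = -35$)
$g = -210$ ($g = \left(-35\right) 6 = -210$)
$g U{\left(j \right)} = - 210 \left(10 + 22\right) = \left(-210\right) 32 = -6720$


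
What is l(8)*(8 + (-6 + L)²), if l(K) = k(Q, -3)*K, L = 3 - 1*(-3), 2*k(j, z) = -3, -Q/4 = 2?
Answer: -96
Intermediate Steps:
Q = -8 (Q = -4*2 = -8)
k(j, z) = -3/2 (k(j, z) = (½)*(-3) = -3/2)
L = 6 (L = 3 + 3 = 6)
l(K) = -3*K/2
l(8)*(8 + (-6 + L)²) = (-3/2*8)*(8 + (-6 + 6)²) = -12*(8 + 0²) = -12*(8 + 0) = -12*8 = -96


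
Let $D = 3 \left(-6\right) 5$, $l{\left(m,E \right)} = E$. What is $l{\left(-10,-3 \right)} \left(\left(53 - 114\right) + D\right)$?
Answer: $453$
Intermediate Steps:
$D = -90$ ($D = \left(-18\right) 5 = -90$)
$l{\left(-10,-3 \right)} \left(\left(53 - 114\right) + D\right) = - 3 \left(\left(53 - 114\right) - 90\right) = - 3 \left(-61 - 90\right) = \left(-3\right) \left(-151\right) = 453$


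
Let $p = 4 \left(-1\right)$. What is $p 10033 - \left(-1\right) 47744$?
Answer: $7612$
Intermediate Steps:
$p = -4$
$p 10033 - \left(-1\right) 47744 = \left(-4\right) 10033 - \left(-1\right) 47744 = -40132 - -47744 = -40132 + 47744 = 7612$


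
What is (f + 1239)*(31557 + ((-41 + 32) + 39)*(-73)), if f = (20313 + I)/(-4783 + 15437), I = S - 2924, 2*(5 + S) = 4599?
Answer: 776462863293/21308 ≈ 3.6440e+7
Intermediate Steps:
S = 4589/2 (S = -5 + (½)*4599 = -5 + 4599/2 = 4589/2 ≈ 2294.5)
I = -1259/2 (I = 4589/2 - 2924 = -1259/2 ≈ -629.50)
f = 39367/21308 (f = (20313 - 1259/2)/(-4783 + 15437) = (39367/2)/10654 = (39367/2)*(1/10654) = 39367/21308 ≈ 1.8475)
(f + 1239)*(31557 + ((-41 + 32) + 39)*(-73)) = (39367/21308 + 1239)*(31557 + ((-41 + 32) + 39)*(-73)) = 26439979*(31557 + (-9 + 39)*(-73))/21308 = 26439979*(31557 + 30*(-73))/21308 = 26439979*(31557 - 2190)/21308 = (26439979/21308)*29367 = 776462863293/21308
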